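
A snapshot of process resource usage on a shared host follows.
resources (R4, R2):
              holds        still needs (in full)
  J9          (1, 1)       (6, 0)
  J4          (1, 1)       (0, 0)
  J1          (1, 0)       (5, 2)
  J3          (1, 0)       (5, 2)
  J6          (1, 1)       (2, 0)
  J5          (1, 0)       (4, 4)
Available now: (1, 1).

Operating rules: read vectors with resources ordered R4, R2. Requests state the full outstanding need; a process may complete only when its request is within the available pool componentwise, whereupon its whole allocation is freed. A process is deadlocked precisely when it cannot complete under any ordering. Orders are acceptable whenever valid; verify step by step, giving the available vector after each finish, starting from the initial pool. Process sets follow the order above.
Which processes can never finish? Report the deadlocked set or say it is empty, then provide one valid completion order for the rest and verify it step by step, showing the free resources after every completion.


Deadlocked: J9, J1, J3 and J5.
Key observation: after J4, J6 complete, (3, 3) is the best the pool ever gets, yet each leftover process wants more R4.
The rest can finish in the order J4, J6. Step-by-step check:
  pool = (1, 1)
  J4 needs (0, 0) <= (1, 1) -> finishes; pool += (1, 1) = (2, 2)
  J6 needs (2, 0) <= (2, 2) -> finishes; pool += (1, 1) = (3, 3)
The blocked processes can never fit:
  blocked: J9 wants (6, 0), pool (3, 3) — not enough R4
  blocked: J1 wants (5, 2), pool (3, 3) — not enough R4
  blocked: J3 wants (5, 2), pool (3, 3) — not enough R4
  blocked: J5 wants (4, 4), pool (3, 3) — not enough R4 and R2


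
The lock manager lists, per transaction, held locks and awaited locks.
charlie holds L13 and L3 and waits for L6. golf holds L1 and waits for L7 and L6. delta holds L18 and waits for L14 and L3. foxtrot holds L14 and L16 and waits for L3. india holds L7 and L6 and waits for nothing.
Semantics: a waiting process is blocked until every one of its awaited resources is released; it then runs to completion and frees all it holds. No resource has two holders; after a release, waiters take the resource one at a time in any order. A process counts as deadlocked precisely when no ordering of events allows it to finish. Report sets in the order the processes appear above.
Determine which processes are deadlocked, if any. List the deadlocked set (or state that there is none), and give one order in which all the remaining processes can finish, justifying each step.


The deadlocked set is empty.
Key observation: the wait relation is loop-free; peeling off processes with no waits unwinds the whole state.
One completion order for the rest: india, golf, charlie, foxtrot, delta.
Step-by-step check:
  india: no waits; runs immediately, freeing L7 and L6
  run golf (all its waits — L7 and L6 — are resolved); releases L1
  run charlie (all its waits — L6 — are resolved); releases L13 and L3
  run foxtrot (all its waits — L3 — are resolved); releases L14 and L16
  run delta (all its waits — L14 and L3 — are resolved); releases L18


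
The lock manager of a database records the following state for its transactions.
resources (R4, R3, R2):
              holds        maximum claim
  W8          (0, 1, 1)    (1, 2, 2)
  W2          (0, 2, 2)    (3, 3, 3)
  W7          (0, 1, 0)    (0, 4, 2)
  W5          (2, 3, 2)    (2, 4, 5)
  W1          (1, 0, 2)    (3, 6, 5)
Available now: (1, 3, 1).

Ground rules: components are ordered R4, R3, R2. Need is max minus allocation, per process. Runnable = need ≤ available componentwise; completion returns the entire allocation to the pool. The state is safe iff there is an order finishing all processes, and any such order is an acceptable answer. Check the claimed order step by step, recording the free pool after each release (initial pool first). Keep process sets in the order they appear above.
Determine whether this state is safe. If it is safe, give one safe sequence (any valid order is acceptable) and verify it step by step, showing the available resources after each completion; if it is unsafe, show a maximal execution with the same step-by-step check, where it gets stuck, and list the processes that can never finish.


UNSAFE.
Key observation: after W8, W7 the pool peaks at (1, 5, 2), and each blocked process is short somewhere: W2 on R4; W5 on R2; W1 on R4, R3, R2.
Going as far as possible: W8, W7; after that, nothing fits. Verifying each step:
  pool = (1, 3, 1)
  W8 needs (1, 1, 1) <= (1, 3, 1) -> finishes; pool += (0, 1, 1) = (1, 4, 2)
  W7 needs (0, 3, 2) <= (1, 4, 2) -> finishes; pool += (0, 1, 0) = (1, 5, 2)
  W2 cannot run: need (3, 1, 1) vs free (1, 5, 2) (insufficient R4)
  W5 cannot run: need (0, 1, 3) vs free (1, 5, 2) (insufficient R2)
  W1 cannot run: need (2, 6, 3) vs free (1, 5, 2) (insufficient R4, R3 and R2)
Never able to finish: W2, W5 and W1.


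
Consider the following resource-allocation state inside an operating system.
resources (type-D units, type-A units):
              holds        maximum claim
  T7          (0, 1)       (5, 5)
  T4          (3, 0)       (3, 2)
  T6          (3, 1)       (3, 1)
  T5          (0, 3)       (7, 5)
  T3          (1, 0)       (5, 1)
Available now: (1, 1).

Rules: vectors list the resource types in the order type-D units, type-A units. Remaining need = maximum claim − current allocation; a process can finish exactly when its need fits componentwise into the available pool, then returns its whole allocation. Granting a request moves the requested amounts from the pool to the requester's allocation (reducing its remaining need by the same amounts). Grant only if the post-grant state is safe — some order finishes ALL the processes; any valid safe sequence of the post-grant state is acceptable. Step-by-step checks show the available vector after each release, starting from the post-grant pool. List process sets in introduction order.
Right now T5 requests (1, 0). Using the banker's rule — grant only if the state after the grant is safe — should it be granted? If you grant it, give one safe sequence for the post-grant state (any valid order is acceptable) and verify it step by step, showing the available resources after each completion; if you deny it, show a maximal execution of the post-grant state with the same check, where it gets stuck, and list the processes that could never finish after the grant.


GRANT — the state after the grant stays safe, e.g. via T6, T4, T3, T5, T7.
Key observation: the grant leaves (0, 1) free — enough for T6, whose release restarts the cascade.
Verifying the post-grant state step by step:
  pool = (0, 1)
  T6: need (0, 0) fits (0, 1); releases (3, 1), pool now (3, 2)
  T4: need (0, 2) fits (3, 2); releases (3, 0), pool now (6, 2)
  T3: need (4, 1) fits (6, 2); releases (1, 0), pool now (7, 2)
  T5: need (6, 2) fits (7, 2); releases (1, 3), pool now (8, 5)
  T7: need (5, 4) fits (8, 5); releases (0, 1), pool now (8, 6)


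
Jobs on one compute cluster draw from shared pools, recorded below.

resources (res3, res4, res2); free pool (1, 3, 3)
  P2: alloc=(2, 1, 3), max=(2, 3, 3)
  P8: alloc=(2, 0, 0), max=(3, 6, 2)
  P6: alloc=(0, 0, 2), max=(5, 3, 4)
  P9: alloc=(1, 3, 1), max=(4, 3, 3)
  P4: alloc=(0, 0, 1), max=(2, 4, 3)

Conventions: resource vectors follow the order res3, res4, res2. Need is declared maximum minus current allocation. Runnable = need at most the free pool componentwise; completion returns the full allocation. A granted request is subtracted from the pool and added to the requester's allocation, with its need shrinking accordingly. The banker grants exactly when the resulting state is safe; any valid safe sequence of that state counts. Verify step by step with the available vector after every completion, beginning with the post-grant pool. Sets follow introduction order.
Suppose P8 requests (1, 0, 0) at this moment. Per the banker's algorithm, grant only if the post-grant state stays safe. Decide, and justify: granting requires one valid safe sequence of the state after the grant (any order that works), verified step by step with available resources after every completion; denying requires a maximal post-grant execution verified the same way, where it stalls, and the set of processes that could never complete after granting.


DENY — the pretend-granted state is unsafe.
Key observation: after P2, P4 the pool peaks at (2, 4, 7), and each blocked process is short somewhere: P8 on res4; P6 on res3; P9 on res3.
On the post-grant state, P2, P4 is a maximal run — nothing extends it. Walking it through:
  pool = (0, 3, 3)
  P2: need (0, 2, 0) fits (0, 3, 3); releases (2, 1, 3), pool now (2, 4, 6)
  P4: need (2, 4, 2) fits (2, 4, 6); releases (0, 0, 1), pool now (2, 4, 7)
  P8 still needs (0, 6, 2) but only (2, 4, 7) is free — short on res4
  P6 still needs (5, 3, 2) but only (2, 4, 7) is free — short on res3
  P9 still needs (3, 0, 2) but only (2, 4, 7) is free — short on res3
Had the request been granted, P8, P6 and P9 could never finish.


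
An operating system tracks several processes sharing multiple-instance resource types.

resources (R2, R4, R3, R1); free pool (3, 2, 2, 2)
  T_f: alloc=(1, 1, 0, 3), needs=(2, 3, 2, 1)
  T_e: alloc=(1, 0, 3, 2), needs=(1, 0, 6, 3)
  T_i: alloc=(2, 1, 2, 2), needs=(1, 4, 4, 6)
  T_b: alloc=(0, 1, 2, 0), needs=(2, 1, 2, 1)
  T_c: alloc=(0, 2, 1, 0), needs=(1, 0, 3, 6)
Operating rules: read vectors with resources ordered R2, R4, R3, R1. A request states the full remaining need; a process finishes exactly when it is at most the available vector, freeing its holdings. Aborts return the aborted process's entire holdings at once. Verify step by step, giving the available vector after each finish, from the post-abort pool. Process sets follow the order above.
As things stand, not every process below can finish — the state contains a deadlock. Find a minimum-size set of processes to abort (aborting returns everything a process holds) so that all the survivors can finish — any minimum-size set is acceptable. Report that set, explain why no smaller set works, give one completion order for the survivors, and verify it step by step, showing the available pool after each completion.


The answer: abort T_e.
Key observation: before aborting T_e, T_i was permanently blocked — no order could ever run it; afterwards it completes at step 3.
Minimality: the empty abort set fails — the state is deadlocked as it stands.
One survivor order: T_b, T_f, T_i, T_c. Walking it through (post-abort pool first):
  pool = (4, 2, 5, 4)
  T_b: need (2, 1, 2, 1) fits (4, 2, 5, 4); releases (0, 1, 2, 0), pool now (4, 3, 7, 4)
  T_f: need (2, 3, 2, 1) fits (4, 3, 7, 4); releases (1, 1, 0, 3), pool now (5, 4, 7, 7)
  T_i: need (1, 4, 4, 6) fits (5, 4, 7, 7); releases (2, 1, 2, 2), pool now (7, 5, 9, 9)
  T_c: need (1, 0, 3, 6) fits (7, 5, 9, 9); releases (0, 2, 1, 0), pool now (7, 7, 10, 9)


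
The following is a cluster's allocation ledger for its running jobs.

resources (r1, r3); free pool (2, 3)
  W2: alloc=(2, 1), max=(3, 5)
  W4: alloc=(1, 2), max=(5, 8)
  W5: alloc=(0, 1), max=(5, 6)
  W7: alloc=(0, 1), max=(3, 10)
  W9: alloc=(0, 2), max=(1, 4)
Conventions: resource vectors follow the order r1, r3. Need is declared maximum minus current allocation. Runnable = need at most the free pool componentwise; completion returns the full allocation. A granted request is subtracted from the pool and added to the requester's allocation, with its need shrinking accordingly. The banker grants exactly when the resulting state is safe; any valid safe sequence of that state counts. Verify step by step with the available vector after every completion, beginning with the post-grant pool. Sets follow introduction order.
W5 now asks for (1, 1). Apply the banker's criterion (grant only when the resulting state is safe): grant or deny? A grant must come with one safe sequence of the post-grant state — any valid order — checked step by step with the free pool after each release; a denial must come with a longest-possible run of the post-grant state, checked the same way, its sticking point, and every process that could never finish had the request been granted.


DENY: after the grant no complete ordering would exist.
Key observation: after W9, W2 the pool peaks at (3, 5), and each blocked process is short somewhere: W4 on r1, r3; W5 on r1; W7 on r3.
On the post-grant state, W9, W2 is a maximal run — nothing extends it. Walking it through:
  pool = (1, 2)
  W9: need (1, 2) fits (1, 2); releases (0, 2), pool now (1, 4)
  W2: need (1, 4) fits (1, 4); releases (2, 1), pool now (3, 5)
  W4 still needs (4, 6) but only (3, 5) is free — short on r1 and r3
  W5 still needs (4, 4) but only (3, 5) is free — short on r1
  W7 still needs (3, 9) but only (3, 5) is free — short on r3
Processes that could never finish after the grant: W4, W5 and W7.


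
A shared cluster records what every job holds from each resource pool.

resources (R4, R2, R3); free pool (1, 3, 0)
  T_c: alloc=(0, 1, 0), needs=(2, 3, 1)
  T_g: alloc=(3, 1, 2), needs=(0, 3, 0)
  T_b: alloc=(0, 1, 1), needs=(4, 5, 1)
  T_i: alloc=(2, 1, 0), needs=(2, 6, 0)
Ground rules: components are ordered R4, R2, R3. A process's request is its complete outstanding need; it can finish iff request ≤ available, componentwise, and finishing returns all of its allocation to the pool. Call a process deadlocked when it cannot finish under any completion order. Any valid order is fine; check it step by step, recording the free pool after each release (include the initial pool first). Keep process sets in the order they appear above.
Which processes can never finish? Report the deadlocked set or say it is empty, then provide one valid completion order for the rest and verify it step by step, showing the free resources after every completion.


The deadlocked set is empty.
Key observation: T_g can run right away; the returned allocation unlocks the remaining processes in turn.
A valid finishing order for the others: T_g, T_c, T_b, T_i. Verifying each step:
  pool = (1, 3, 0)
  T_g: need (0, 3, 0) fits (1, 3, 0); releases (3, 1, 2), pool now (4, 4, 2)
  T_c: need (2, 3, 1) fits (4, 4, 2); releases (0, 1, 0), pool now (4, 5, 2)
  T_b: need (4, 5, 1) fits (4, 5, 2); releases (0, 1, 1), pool now (4, 6, 3)
  T_i: need (2, 6, 0) fits (4, 6, 3); releases (2, 1, 0), pool now (6, 7, 3)


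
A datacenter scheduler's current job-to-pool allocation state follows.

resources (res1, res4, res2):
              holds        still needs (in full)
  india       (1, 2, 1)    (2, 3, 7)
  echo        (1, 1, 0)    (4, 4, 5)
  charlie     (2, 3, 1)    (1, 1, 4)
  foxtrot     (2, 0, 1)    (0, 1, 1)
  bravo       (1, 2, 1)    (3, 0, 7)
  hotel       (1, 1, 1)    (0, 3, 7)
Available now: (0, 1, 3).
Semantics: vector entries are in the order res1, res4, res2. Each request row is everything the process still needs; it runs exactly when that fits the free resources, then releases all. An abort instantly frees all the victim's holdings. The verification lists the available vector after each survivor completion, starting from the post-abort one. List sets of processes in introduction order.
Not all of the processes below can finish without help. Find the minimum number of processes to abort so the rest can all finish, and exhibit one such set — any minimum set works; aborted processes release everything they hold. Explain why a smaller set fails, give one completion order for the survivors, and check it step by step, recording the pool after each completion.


Abort india and bravo.
Key observation: the deadlocked hotel becomes finishable only because india and bravo released (2, 4, 2); it completes at step 3 below.
Why nothing smaller works — every single abort fails: india alone leaves bravo blocked (short on res2); echo alone leaves india blocked (short on res2); charlie alone leaves india blocked (short on res2); foxtrot alone leaves india blocked (short on res2); bravo alone leaves india blocked (short on res2); hotel alone leaves india blocked (short on res2).
Survivors finish in the order: charlie, foxtrot, hotel, echo. Walking it through (pool after the aborts first):
  pool = (2, 5, 5)
  charlie: need (1, 1, 4) fits (2, 5, 5); releases (2, 3, 1), pool now (4, 8, 6)
  foxtrot: need (0, 1, 1) fits (4, 8, 6); releases (2, 0, 1), pool now (6, 8, 7)
  hotel: need (0, 3, 7) fits (6, 8, 7); releases (1, 1, 1), pool now (7, 9, 8)
  echo: need (4, 4, 5) fits (7, 9, 8); releases (1, 1, 0), pool now (8, 10, 8)


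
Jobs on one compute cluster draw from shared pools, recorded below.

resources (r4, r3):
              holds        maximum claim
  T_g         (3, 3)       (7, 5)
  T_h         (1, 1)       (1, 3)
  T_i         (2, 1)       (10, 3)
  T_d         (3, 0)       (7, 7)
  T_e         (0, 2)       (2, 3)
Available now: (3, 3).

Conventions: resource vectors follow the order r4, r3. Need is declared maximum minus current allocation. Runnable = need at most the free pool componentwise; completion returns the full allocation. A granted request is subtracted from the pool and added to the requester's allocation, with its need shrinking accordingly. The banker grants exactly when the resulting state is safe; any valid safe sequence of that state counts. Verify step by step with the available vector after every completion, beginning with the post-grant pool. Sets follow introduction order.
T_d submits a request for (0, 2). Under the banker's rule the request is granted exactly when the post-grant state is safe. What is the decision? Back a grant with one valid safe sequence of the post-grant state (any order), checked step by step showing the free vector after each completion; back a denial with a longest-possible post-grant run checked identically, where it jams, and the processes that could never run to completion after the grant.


GRANT — the state after the grant stays safe, e.g. via T_e, T_h, T_g, T_d, T_i.
Key observation: granting shrinks the pool to (3, 1), yet T_e still fits and the chain goes through.
Check on the post-grant state, step by step:
  pool = (3, 1)
  T_e: need (2, 1) fits (3, 1); releases (0, 2), pool now (3, 3)
  T_h: need (0, 2) fits (3, 3); releases (1, 1), pool now (4, 4)
  T_g: need (4, 2) fits (4, 4); releases (3, 3), pool now (7, 7)
  T_d: need (4, 5) fits (7, 7); releases (3, 2), pool now (10, 9)
  T_i: need (8, 2) fits (10, 9); releases (2, 1), pool now (12, 10)


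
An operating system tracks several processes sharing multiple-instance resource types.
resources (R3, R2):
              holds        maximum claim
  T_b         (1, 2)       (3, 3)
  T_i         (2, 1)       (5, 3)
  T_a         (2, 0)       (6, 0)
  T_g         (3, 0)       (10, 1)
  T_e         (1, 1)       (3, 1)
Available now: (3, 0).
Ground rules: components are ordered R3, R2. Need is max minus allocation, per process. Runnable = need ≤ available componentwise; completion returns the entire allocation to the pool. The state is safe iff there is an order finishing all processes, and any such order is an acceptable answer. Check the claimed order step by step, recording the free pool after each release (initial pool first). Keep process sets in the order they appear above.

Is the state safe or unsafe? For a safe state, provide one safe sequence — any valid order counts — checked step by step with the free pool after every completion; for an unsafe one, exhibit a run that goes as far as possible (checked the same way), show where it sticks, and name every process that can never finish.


SAFE. One safe sequence: T_e, T_b, T_i, T_g, T_a.
Key observation: the first exact fit in this order is T_b — it needs (2, 1) with (4, 1) free, meeting a requested resource to the last unit.
Check, step by step:
  pool = (3, 0)
  T_e needs (2, 0) <= (3, 0) -> finishes; pool += (1, 1) = (4, 1)
  T_b needs (2, 1) <= (4, 1) -> finishes; pool += (1, 2) = (5, 3)
  T_i needs (3, 2) <= (5, 3) -> finishes; pool += (2, 1) = (7, 4)
  T_g needs (7, 1) <= (7, 4) -> finishes; pool += (3, 0) = (10, 4)
  T_a needs (4, 0) <= (10, 4) -> finishes; pool += (2, 0) = (12, 4)


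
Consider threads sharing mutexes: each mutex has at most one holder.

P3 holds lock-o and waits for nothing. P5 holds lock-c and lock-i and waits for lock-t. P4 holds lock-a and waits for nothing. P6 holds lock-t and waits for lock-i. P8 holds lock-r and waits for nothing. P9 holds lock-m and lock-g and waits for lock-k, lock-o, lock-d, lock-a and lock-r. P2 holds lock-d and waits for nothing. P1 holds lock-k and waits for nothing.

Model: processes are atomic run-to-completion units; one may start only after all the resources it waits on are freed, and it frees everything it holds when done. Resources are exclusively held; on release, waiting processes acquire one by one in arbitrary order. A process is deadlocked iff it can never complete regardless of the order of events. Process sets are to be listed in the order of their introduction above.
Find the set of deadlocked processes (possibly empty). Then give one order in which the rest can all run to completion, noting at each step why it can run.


The deadlocked set is P5 and P6.
Key observation: the cycle P5 -> P6 -> P5 can never break — each member waits on the next; no other process is dragged down with it.
One completion order for the rest: P1, P3, P4, P8, P2, P9.
Verifying each step:
  P1: no waits; runs immediately, freeing lock-k
  P3: no waits; runs immediately, freeing lock-o
  P4: no waits; runs immediately, freeing lock-a
  P8: no waits; runs immediately, freeing lock-r
  P2: no waits; runs immediately, freeing lock-d
  P9: everything it awaited (lock-k, lock-o, lock-d, lock-a and lock-r) is free; runs, freeing lock-m and lock-g


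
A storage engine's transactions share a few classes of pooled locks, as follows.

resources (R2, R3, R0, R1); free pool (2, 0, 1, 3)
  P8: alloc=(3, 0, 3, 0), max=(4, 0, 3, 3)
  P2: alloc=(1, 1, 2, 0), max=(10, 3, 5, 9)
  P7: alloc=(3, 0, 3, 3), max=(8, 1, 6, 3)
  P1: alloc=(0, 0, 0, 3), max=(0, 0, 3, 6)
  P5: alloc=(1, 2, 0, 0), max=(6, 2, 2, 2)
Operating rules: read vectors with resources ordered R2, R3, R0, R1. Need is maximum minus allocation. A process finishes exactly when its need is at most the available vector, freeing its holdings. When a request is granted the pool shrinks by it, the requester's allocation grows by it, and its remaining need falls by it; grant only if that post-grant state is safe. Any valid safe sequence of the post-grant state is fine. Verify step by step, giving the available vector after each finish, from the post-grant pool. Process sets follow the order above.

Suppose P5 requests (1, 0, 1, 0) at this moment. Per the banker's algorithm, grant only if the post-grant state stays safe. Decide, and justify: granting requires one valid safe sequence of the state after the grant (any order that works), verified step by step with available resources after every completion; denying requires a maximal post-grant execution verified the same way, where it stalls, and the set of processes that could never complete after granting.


GRANT. The post-grant state is safe; one safe sequence: P8, P5, P1, P7, P2.
Key observation: (1, 0, 0, 3) free after granting still covers P8 first, and each release covers the next.
Check on the post-grant state, step by step:
  pool = (1, 0, 0, 3)
  P8: need (1, 0, 0, 3) fits (1, 0, 0, 3); releases (3, 0, 3, 0), pool now (4, 0, 3, 3)
  P5: need (4, 0, 1, 2) fits (4, 0, 3, 3); releases (2, 2, 1, 0), pool now (6, 2, 4, 3)
  P1: need (0, 0, 3, 3) fits (6, 2, 4, 3); releases (0, 0, 0, 3), pool now (6, 2, 4, 6)
  P7: need (5, 1, 3, 0) fits (6, 2, 4, 6); releases (3, 0, 3, 3), pool now (9, 2, 7, 9)
  P2: need (9, 2, 3, 9) fits (9, 2, 7, 9); releases (1, 1, 2, 0), pool now (10, 3, 9, 9)


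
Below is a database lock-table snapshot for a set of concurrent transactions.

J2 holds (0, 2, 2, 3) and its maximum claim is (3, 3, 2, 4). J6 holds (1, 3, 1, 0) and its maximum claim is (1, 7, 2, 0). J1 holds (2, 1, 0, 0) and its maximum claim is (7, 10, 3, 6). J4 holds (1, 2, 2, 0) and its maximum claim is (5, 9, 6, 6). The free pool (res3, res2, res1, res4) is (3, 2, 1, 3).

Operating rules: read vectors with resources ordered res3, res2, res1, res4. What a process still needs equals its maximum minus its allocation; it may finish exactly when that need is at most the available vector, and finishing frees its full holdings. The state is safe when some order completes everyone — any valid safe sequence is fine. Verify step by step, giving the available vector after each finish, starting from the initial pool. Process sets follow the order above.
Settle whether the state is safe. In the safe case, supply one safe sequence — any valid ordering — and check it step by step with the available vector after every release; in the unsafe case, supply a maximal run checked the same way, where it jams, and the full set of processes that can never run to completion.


SAFE. One safe sequence: J2, J6, J4, J1.
Key observation: at J2 the run first touches a limit — (3, 1, 0, 1) against (3, 2, 1, 3), exact on a resource it actually requests.
Step-by-step check:
  pool = (3, 2, 1, 3)
  J2: need (3, 1, 0, 1) fits (3, 2, 1, 3); releases (0, 2, 2, 3), pool now (3, 4, 3, 6)
  J6: need (0, 4, 1, 0) fits (3, 4, 3, 6); releases (1, 3, 1, 0), pool now (4, 7, 4, 6)
  J4: need (4, 7, 4, 6) fits (4, 7, 4, 6); releases (1, 2, 2, 0), pool now (5, 9, 6, 6)
  J1: need (5, 9, 3, 6) fits (5, 9, 6, 6); releases (2, 1, 0, 0), pool now (7, 10, 6, 6)


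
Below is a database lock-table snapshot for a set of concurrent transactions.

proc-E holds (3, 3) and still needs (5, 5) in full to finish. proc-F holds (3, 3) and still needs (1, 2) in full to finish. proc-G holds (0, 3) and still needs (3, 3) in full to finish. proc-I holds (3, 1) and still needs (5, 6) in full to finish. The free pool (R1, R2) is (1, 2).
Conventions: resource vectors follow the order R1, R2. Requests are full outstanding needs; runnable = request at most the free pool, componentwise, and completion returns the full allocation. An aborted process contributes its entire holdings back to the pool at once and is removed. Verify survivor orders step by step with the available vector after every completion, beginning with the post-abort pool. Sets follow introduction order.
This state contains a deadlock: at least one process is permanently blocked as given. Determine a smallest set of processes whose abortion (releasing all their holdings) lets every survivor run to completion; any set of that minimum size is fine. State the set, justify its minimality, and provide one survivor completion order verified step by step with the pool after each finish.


The answer: abort proc-E.
Key observation: proc-I could never have finished before the abort; with (3, 3) returned by proc-E, it fits at step 2.
No smaller set exists: with zero aborts the deadlock remains.
Survivors finish in the order: proc-F, proc-I, proc-G. Step-by-step check (pool after the aborts first):
  pool = (4, 5)
  run proc-F (needs (1, 2), free (4, 5)); after release of (3, 3) the pool is (7, 8)
  run proc-I (needs (5, 6), free (7, 8)); after release of (3, 1) the pool is (10, 9)
  run proc-G (needs (3, 3), free (10, 9)); after release of (0, 3) the pool is (10, 12)


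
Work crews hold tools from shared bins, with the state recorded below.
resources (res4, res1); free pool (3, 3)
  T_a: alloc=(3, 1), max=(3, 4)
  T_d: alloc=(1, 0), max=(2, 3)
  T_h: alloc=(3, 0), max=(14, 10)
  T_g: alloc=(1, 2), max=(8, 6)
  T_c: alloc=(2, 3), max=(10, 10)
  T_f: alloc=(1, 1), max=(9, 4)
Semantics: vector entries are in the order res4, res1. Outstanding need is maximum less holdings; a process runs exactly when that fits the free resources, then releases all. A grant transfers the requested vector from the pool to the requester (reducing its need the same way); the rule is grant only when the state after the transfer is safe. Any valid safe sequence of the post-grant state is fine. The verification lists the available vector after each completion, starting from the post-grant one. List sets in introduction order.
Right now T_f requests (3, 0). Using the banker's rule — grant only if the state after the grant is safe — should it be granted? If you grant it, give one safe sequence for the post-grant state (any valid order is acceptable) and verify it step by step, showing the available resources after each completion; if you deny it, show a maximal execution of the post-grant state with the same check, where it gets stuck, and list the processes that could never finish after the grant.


DENY — the pretend-granted state is unsafe.
Key observation: the pool after T_a, T_d is (4, 4); every surviving request exceeds it in res4, so progress ends there.
Pretend the grant happened; the run T_a, T_d goes as far as possible. Verifying each step:
  pool = (0, 3)
  T_a needs (0, 3) <= (0, 3) -> finishes; pool += (3, 1) = (3, 4)
  T_d needs (1, 3) <= (3, 4) -> finishes; pool += (1, 0) = (4, 4)
  T_h still needs (11, 10) but only (4, 4) is free — short on res4 and res1
  T_g still needs (7, 4) but only (4, 4) is free — short on res4
  T_c still needs (8, 7) but only (4, 4) is free — short on res4 and res1
  T_f still needs (5, 3) but only (4, 4) is free — short on res4
Had the request been granted, T_h, T_g, T_c and T_f could never finish.


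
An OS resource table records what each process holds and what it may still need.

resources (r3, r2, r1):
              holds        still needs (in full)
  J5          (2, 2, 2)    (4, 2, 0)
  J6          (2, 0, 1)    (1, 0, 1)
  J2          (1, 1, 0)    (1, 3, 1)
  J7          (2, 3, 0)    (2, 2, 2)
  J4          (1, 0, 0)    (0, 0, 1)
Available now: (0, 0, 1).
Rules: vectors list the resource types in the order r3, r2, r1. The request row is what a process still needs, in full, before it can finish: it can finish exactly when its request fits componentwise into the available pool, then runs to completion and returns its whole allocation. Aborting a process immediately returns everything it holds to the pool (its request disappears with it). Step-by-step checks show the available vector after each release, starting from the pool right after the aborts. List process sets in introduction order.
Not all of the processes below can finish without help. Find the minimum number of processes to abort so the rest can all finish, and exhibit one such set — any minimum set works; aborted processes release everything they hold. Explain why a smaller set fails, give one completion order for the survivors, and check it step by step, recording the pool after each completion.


Minimum abort set: J5.
Key observation: J7 could never have finished before the abort; with (2, 2, 2) returned by J5, it fits at step 2.
Why nothing smaller works: aborting no one leaves the state deadlocked as given.
One survivor order: J4, J7, J2, J6. Verifying each step (post-abort pool first):
  pool = (2, 2, 3)
  J4: need (0, 0, 1) fits (2, 2, 3); releases (1, 0, 0), pool now (3, 2, 3)
  J7: need (2, 2, 2) fits (3, 2, 3); releases (2, 3, 0), pool now (5, 5, 3)
  J2: need (1, 3, 1) fits (5, 5, 3); releases (1, 1, 0), pool now (6, 6, 3)
  J6: need (1, 0, 1) fits (6, 6, 3); releases (2, 0, 1), pool now (8, 6, 4)


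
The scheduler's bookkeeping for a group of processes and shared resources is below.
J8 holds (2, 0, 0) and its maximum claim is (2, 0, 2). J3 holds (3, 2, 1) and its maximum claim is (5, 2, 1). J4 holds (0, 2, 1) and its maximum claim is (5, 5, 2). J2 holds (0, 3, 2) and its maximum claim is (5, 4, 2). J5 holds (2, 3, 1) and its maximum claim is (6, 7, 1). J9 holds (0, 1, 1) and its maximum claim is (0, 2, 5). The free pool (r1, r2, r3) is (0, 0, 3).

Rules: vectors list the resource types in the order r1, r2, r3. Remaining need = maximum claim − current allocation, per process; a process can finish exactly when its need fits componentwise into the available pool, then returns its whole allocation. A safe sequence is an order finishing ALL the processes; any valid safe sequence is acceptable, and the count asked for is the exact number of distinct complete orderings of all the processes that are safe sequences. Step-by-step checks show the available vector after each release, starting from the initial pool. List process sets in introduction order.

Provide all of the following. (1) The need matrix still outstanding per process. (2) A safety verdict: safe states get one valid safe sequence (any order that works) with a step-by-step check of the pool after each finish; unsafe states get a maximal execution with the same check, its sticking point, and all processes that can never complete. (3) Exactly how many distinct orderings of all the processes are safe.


(1) Outstanding need per process (order r1, r2, r3):
  J8: (0, 0, 2)
  J3: (2, 0, 0)
  J4: (5, 3, 1)
  J2: (5, 1, 0)
  J5: (4, 4, 0)
  J9: (0, 1, 4)
(2) SAFE — a valid safe sequence is J8, J3, J9, J2, J5, J4.
Key observation: J3 marks the first exact bind of the order: its need (2, 0, 0) fits the free (2, 0, 3) with zero slack on a requested resource.
Walking it through:
  pool = (0, 0, 3)
  J8 needs (0, 0, 2) <= (0, 0, 3) -> finishes; pool += (2, 0, 0) = (2, 0, 3)
  J3 needs (2, 0, 0) <= (2, 0, 3) -> finishes; pool += (3, 2, 1) = (5, 2, 4)
  J9 needs (0, 1, 4) <= (5, 2, 4) -> finishes; pool += (0, 1, 1) = (5, 3, 5)
  J2 needs (5, 1, 0) <= (5, 3, 5) -> finishes; pool += (0, 3, 2) = (5, 6, 7)
  J5 needs (4, 4, 0) <= (5, 6, 7) -> finishes; pool += (2, 3, 1) = (7, 9, 8)
  J4 needs (5, 3, 1) <= (7, 9, 8) -> finishes; pool += (0, 2, 1) = (7, 11, 9)
(3) The exact count: 10 of the possible complete orderings are safe sequences.


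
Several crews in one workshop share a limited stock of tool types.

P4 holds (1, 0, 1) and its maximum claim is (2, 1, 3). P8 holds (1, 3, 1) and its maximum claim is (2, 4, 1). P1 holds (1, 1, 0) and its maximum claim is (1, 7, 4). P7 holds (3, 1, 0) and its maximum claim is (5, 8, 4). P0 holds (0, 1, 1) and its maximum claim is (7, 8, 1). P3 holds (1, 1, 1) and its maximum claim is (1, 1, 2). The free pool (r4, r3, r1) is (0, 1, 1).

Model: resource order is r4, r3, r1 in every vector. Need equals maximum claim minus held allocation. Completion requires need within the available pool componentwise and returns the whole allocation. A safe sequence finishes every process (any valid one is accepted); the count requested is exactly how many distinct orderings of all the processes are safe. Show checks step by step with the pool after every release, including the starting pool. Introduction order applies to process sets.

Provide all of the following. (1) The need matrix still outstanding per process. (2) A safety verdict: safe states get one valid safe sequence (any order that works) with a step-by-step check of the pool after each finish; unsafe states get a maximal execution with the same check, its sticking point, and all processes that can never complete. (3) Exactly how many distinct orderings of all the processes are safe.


(1) Remaining need (order r4, r3, r1):
  P4: (1, 1, 2)
  P8: (1, 1, 0)
  P1: (0, 6, 4)
  P7: (2, 7, 4)
  P0: (7, 7, 0)
  P3: (0, 0, 1)
(2) UNSAFE — no complete ordering exists.
Key observation: no order helps: past P3, P8, P4, the free pool tops out at (3, 5, 4), below what each blocked process needs in r3.
Going as far as possible: P3, P8, P4; after that, nothing fits. Walking it through:
  pool = (0, 1, 1)
  P3 needs (0, 0, 1) <= (0, 1, 1) -> finishes; pool += (1, 1, 1) = (1, 2, 2)
  P8 needs (1, 1, 0) <= (1, 2, 2) -> finishes; pool += (1, 3, 1) = (2, 5, 3)
  P4 needs (1, 1, 2) <= (2, 5, 3) -> finishes; pool += (1, 0, 1) = (3, 5, 4)
  blocked: P1 wants (0, 6, 4), pool (3, 5, 4) — not enough r3
  blocked: P7 wants (2, 7, 4), pool (3, 5, 4) — not enough r3
  blocked: P0 wants (7, 7, 0), pool (3, 5, 4) — not enough r4 and r3
Processes that can never finish: P1, P7 and P0.
(3) Precisely 0 of the possible complete orderings are safe sequences.


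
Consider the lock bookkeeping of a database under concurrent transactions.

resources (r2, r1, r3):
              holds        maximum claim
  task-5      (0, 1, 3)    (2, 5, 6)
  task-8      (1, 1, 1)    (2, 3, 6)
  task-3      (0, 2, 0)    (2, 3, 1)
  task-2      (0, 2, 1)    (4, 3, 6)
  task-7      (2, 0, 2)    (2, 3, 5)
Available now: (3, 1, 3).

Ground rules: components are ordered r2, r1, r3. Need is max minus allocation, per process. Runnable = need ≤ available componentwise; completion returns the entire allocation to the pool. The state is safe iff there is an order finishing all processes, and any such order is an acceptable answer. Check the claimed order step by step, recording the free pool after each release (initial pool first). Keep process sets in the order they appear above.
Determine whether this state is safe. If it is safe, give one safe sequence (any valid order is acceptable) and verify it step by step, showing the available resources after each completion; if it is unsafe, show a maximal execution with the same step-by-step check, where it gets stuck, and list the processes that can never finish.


SAFE. One safe sequence: task-3, task-7, task-2, task-8, task-5.
Key observation: task-3 marks the first exact bind of the order: its need (2, 1, 1) fits the free (3, 1, 3) with zero slack on a requested resource.
Step-by-step check:
  pool = (3, 1, 3)
  task-3: need (2, 1, 1) fits (3, 1, 3); releases (0, 2, 0), pool now (3, 3, 3)
  task-7: need (0, 3, 3) fits (3, 3, 3); releases (2, 0, 2), pool now (5, 3, 5)
  task-2: need (4, 1, 5) fits (5, 3, 5); releases (0, 2, 1), pool now (5, 5, 6)
  task-8: need (1, 2, 5) fits (5, 5, 6); releases (1, 1, 1), pool now (6, 6, 7)
  task-5: need (2, 4, 3) fits (6, 6, 7); releases (0, 1, 3), pool now (6, 7, 10)


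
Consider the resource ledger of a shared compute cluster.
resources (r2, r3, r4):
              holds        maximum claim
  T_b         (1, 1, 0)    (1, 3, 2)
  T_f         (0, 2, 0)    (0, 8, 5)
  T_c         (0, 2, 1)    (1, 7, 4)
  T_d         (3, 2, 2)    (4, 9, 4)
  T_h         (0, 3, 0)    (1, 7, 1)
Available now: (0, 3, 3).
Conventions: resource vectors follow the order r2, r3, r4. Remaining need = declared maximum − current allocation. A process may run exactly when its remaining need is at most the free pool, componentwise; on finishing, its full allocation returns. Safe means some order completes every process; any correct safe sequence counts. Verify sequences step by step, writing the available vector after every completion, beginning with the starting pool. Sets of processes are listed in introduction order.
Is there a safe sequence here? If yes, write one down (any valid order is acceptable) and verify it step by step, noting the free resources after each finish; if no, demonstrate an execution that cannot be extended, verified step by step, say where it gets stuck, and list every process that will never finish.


SAFE. One safe sequence: T_b, T_h, T_d, T_c, T_f.
Key observation: the first exact fit in this order is T_h — it needs (1, 4, 1) with (1, 4, 3) free, meeting a requested resource to the last unit.
Check, step by step:
  pool = (0, 3, 3)
  run T_b (needs (0, 2, 2), free (0, 3, 3)); after release of (1, 1, 0) the pool is (1, 4, 3)
  run T_h (needs (1, 4, 1), free (1, 4, 3)); after release of (0, 3, 0) the pool is (1, 7, 3)
  run T_d (needs (1, 7, 2), free (1, 7, 3)); after release of (3, 2, 2) the pool is (4, 9, 5)
  run T_c (needs (1, 5, 3), free (4, 9, 5)); after release of (0, 2, 1) the pool is (4, 11, 6)
  run T_f (needs (0, 6, 5), free (4, 11, 6)); after release of (0, 2, 0) the pool is (4, 13, 6)


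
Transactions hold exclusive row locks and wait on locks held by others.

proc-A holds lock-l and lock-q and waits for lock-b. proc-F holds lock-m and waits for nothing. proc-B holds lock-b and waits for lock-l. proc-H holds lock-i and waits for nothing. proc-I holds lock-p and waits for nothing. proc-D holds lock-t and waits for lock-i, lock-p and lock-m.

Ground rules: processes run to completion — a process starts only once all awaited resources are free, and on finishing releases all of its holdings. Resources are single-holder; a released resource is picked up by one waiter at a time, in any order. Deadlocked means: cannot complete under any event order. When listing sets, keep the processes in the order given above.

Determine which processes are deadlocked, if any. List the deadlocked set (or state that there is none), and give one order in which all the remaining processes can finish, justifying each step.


Deadlocked: proc-A and proc-B.
Key observation: proc-A -> proc-B -> proc-A is a circular wait — nothing in it can go first; no other process is dragged down with it.
One completion order for the rest: proc-F, proc-H, proc-I, proc-D.
Walking it through:
  run proc-F (it waits on nothing); releases lock-m
  run proc-H (it waits on nothing); releases lock-i
  run proc-I (it waits on nothing); releases lock-p
  proc-D: everything it awaited (lock-i, lock-p and lock-m) is free; runs, freeing lock-t
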